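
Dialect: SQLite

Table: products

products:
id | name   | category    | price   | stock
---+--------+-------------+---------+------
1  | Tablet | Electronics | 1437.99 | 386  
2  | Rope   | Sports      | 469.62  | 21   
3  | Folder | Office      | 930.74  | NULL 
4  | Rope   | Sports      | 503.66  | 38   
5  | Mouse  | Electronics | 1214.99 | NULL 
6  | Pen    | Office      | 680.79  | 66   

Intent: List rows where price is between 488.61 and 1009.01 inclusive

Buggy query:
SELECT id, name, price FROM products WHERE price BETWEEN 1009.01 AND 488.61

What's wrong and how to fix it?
Bug: BETWEEN expects the lower bound first; with 1009.01 AND 488.61 the range is empty

Fix: Write BETWEEN 488.61 AND 1009.01

Corrected query:
SELECT id, name, price FROM products WHERE price BETWEEN 488.61 AND 1009.01

Result:
id | name   | price 
---+--------+-------
3  | Folder | 930.74
4  | Rope   | 503.66
6  | Pen    | 680.79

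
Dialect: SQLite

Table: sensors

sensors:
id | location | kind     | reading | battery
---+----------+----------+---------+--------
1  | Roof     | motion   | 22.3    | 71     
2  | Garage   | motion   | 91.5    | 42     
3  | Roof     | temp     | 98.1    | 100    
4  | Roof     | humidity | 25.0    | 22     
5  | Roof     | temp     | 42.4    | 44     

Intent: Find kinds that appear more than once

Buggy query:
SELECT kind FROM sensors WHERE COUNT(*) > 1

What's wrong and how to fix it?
Bug: COUNT(*) is an aggregate and cannot be used in WHERE

Fix: Group first, then use HAVING for the count condition

Corrected query:
SELECT kind FROM sensors GROUP BY kind HAVING COUNT(*) > 1

Result:
kind  
------
motion
temp  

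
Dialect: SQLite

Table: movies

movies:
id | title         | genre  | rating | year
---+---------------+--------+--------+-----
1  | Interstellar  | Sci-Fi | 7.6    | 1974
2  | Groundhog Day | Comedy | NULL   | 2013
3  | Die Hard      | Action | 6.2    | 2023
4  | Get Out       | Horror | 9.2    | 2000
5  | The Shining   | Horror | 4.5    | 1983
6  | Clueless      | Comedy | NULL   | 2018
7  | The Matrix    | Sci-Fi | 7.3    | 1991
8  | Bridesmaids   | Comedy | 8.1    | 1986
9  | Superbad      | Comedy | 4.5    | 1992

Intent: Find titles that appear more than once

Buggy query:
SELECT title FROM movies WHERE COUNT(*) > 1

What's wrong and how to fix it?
Bug: COUNT(*) is an aggregate and cannot be used in WHERE

Fix: Group first, then use HAVING for the count condition

Corrected query:
SELECT title FROM movies GROUP BY title HAVING COUNT(*) > 1

Result:
(no rows)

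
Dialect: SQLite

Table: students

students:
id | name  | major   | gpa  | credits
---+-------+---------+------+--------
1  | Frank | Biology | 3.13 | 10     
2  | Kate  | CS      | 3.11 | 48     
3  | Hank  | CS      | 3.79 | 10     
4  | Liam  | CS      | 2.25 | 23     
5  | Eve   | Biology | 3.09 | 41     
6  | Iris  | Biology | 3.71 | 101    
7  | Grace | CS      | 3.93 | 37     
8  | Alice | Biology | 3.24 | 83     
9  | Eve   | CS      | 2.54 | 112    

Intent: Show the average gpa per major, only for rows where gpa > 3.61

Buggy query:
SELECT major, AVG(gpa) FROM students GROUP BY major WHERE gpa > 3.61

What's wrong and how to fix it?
Bug: Row-level WHERE must come before GROUP BY in the clause order

Fix: Move the WHERE clause before GROUP BY

Corrected query:
SELECT major, AVG(gpa) FROM students WHERE gpa > 3.61 GROUP BY major

Result:
major   | AVG(gpa)
--------+---------
Biology | 3.71    
CS      | 3.86    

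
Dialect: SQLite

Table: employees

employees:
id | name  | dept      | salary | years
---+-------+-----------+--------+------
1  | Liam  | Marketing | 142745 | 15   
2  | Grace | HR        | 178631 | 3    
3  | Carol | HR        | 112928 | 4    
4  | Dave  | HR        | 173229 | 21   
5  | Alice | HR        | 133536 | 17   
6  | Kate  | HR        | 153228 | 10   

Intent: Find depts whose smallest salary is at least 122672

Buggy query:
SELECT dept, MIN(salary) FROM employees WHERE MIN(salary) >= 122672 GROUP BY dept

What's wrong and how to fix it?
Bug: Aggregates like MIN are computed per group after WHERE runs

Fix: Use HAVING for the per-group MIN condition

Corrected query:
SELECT dept, MIN(salary) FROM employees GROUP BY dept HAVING MIN(salary) >= 122672

Result:
dept      | MIN(salary)
----------+------------
Marketing | 142745     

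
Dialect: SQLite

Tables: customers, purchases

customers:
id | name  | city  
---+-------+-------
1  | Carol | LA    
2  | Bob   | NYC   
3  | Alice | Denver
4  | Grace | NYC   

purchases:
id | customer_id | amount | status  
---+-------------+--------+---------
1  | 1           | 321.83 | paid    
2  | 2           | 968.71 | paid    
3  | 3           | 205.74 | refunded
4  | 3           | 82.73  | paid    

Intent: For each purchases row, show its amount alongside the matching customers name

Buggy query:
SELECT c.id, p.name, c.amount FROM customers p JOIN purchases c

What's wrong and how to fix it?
Bug: JOIN with no ON clause produces a cartesian product; every purchases row pairs with every customers row

Fix: Add ON c.customer_id = p.id to the JOIN

Corrected query:
SELECT c.id, p.name, c.amount FROM customers p JOIN purchases c ON c.customer_id = p.id

Result:
id | name  | amount
---+-------+-------
1  | Carol | 321.83
2  | Bob   | 968.71
3  | Alice | 205.74
4  | Alice | 82.73 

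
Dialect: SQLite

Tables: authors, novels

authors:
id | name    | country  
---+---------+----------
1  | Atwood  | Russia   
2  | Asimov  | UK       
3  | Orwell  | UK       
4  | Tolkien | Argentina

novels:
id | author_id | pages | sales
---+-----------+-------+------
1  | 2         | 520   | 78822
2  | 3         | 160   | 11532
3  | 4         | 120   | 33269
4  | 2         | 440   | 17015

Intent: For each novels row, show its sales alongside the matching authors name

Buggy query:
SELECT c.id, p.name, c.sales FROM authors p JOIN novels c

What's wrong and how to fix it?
Bug: Missing join condition: each novels row is matched to all authors rows instead of just its own

Fix: Add ON c.author_id = p.id to the JOIN

Corrected query:
SELECT c.id, p.name, c.sales FROM authors p JOIN novels c ON c.author_id = p.id

Result:
id | name    | sales
---+---------+------
1  | Asimov  | 78822
2  | Orwell  | 11532
3  | Tolkien | 33269
4  | Asimov  | 17015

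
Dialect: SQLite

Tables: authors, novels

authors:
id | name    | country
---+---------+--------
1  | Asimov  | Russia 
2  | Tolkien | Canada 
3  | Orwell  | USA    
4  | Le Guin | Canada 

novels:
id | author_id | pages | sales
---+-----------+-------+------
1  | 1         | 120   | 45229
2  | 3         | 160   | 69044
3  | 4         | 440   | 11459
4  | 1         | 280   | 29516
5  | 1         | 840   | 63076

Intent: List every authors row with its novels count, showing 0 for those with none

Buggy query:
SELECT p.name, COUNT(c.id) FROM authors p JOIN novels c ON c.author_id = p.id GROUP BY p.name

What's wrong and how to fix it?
Bug: INNER JOIN drops authors rows that have no matching novels rows

Fix: Use LEFT JOIN so parents without children still appear (COUNT(c.id) gives 0)

Corrected query:
SELECT p.name, COUNT(c.id) FROM authors p LEFT JOIN novels c ON c.author_id = p.id GROUP BY p.name

Result:
name    | COUNT(c.id)
--------+------------
Asimov  | 3          
Le Guin | 1          
Orwell  | 1          
Tolkien | 0          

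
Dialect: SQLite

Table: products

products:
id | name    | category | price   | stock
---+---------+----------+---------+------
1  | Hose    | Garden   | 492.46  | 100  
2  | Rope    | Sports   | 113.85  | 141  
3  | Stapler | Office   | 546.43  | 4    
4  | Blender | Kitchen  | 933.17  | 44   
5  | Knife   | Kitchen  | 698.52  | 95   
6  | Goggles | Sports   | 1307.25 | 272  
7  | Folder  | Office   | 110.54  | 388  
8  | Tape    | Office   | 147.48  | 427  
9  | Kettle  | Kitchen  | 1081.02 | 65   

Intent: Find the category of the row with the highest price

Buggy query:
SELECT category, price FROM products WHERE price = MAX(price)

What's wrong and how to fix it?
Bug: WHERE is evaluated per row; an aggregate over the whole table isn't defined there

Fix: Use a subquery: WHERE price = (SELECT MAX(price) FROM products)

Corrected query:
SELECT category, price FROM products WHERE price = (SELECT MAX(price) FROM products)

Result:
category | price  
---------+--------
Sports   | 1307.25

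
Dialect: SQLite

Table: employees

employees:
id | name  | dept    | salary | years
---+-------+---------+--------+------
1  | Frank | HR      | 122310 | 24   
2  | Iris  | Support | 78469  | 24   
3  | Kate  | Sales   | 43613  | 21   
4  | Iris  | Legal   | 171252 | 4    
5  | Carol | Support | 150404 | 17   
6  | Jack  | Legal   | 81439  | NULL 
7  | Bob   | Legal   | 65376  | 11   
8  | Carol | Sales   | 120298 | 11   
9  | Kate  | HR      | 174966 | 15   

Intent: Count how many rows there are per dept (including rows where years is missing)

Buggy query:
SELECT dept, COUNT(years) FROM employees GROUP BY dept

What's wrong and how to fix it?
Bug: COUNT(column) counts non-NULL values only; rows with NULL years aren't counted

Fix: Replace COUNT(years) with COUNT(*)

Corrected query:
SELECT dept, COUNT(*) FROM employees GROUP BY dept

Result:
dept    | COUNT(*)
--------+---------
HR      | 2       
Legal   | 3       
Sales   | 2       
Support | 2       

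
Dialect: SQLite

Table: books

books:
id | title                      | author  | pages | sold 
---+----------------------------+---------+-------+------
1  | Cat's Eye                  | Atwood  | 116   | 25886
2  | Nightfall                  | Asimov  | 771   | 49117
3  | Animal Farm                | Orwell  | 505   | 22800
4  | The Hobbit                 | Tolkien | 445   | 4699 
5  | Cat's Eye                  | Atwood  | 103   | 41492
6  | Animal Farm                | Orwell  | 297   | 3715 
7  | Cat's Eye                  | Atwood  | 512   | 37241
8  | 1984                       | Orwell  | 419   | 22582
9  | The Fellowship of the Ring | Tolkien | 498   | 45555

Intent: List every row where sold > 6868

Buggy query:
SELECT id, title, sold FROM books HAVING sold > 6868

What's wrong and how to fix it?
Bug: This is a non-aggregate query (no GROUP BY, no aggregates), so in SQLite the HAVING clause is invalid here; a row-level condition belongs in WHERE

Fix: Replace HAVING with WHERE since the condition applies to individual rows

Corrected query:
SELECT id, title, sold FROM books WHERE sold > 6868

Result:
id | title                      | sold 
---+----------------------------+------
1  | Cat's Eye                  | 25886
2  | Nightfall                  | 49117
3  | Animal Farm                | 22800
5  | Cat's Eye                  | 41492
7  | Cat's Eye                  | 37241
8  | 1984                       | 22582
9  | The Fellowship of the Ring | 45555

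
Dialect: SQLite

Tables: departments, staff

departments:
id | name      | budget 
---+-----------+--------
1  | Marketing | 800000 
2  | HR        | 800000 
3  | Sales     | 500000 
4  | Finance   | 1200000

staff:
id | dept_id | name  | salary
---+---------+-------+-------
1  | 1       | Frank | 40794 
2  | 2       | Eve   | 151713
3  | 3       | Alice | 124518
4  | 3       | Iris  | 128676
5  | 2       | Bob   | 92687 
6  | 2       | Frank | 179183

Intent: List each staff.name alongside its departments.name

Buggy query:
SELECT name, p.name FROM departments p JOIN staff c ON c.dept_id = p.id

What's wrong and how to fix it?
Bug: Both tables have a 'name' column; the unqualified reference is ambiguous

Fix: Qualify the column with its table alias (c.name)

Corrected query:
SELECT c.name, p.name FROM departments p JOIN staff c ON c.dept_id = p.id

Result:
name  | name     
------+----------
Frank | Marketing
Eve   | HR       
Alice | Sales    
Iris  | Sales    
Bob   | HR       
Frank | HR       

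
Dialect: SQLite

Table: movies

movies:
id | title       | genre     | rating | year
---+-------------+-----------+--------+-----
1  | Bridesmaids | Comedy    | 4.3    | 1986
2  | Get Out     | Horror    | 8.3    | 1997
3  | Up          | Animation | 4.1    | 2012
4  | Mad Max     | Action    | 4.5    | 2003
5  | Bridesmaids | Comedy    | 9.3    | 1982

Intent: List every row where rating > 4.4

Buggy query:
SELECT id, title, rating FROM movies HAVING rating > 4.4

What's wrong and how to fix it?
Bug: HAVING filters the output of aggregation, but this query has no GROUP BY and no aggregate functions, so SQLite rejects it (HAVING clause on a non-aggregate query); the condition here is per row

Fix: Replace HAVING with WHERE since the condition applies to individual rows

Corrected query:
SELECT id, title, rating FROM movies WHERE rating > 4.4

Result:
id | title       | rating
---+-------------+-------
2  | Get Out     | 8.3   
4  | Mad Max     | 4.5   
5  | Bridesmaids | 9.3   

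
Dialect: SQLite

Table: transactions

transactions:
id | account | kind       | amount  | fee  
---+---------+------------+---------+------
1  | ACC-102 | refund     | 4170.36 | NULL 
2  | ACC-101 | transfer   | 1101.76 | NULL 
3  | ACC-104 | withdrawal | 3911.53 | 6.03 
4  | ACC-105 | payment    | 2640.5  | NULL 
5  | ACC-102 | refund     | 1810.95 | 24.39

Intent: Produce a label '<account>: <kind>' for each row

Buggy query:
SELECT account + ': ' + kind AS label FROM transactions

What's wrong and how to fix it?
Bug: '+' is numeric addition; on text columns SQLite converts them to 0 instead of concatenating

Fix: Replace + with || to concatenate text

Corrected query:
SELECT account || ': ' || kind AS label FROM transactions

Result:
label              
-------------------
ACC-102: refund    
ACC-101: transfer  
ACC-104: withdrawal
ACC-105: payment   
ACC-102: refund    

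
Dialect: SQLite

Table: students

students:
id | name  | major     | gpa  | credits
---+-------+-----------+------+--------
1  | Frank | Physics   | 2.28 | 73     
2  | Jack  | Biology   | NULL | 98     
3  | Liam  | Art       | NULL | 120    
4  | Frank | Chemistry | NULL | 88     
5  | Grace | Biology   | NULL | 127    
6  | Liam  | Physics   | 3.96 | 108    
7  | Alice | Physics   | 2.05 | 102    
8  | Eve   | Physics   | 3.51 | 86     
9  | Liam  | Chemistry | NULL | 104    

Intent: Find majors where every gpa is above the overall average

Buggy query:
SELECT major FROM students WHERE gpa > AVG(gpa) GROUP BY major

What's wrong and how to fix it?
Bug: AVG() is an aggregate; it can't sit directly in WHERE

Fix: Use a subquery for AVG and a HAVING MIN(...) filter so the condition holds for every row in the group

Corrected query:
SELECT major FROM students GROUP BY major HAVING MIN(gpa) > (SELECT AVG(gpa) FROM students)

Result:
(no rows)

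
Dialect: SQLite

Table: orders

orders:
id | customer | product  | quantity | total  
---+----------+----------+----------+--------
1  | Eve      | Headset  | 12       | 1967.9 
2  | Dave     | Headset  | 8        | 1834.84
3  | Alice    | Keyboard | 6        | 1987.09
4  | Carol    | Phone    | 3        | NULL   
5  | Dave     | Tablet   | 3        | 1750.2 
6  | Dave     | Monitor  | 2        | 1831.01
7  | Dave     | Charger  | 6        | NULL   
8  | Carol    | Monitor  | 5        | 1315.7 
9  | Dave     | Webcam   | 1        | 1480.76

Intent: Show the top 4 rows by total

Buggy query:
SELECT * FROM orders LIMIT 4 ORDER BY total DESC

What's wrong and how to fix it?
Bug: LIMIT must come after ORDER BY

Fix: Sort with ORDER BY, then apply LIMIT

Corrected query:
SELECT * FROM orders ORDER BY total DESC LIMIT 4

Result:
id | customer | product  | quantity | total  
---+----------+----------+----------+--------
3  | Alice    | Keyboard | 6        | 1987.09
1  | Eve      | Headset  | 12       | 1967.9 
2  | Dave     | Headset  | 8        | 1834.84
6  | Dave     | Monitor  | 2        | 1831.01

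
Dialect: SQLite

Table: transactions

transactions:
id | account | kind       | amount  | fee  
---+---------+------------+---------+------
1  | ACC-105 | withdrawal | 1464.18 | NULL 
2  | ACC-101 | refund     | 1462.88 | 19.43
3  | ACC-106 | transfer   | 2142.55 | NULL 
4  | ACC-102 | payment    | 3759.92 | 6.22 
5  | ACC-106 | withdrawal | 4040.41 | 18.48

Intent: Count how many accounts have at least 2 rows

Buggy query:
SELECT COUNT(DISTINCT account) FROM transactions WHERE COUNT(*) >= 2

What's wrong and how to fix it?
Bug: WHERE filters individual rows, not groups, so a group-level COUNT is invalid there

Fix: Group first with HAVING COUNT(*) >= 2, then COUNT the resulting groups

Corrected query:
SELECT COUNT(*) FROM (SELECT account FROM transactions GROUP BY account HAVING COUNT(*) >= 2)

Result:
COUNT(*)
--------
1       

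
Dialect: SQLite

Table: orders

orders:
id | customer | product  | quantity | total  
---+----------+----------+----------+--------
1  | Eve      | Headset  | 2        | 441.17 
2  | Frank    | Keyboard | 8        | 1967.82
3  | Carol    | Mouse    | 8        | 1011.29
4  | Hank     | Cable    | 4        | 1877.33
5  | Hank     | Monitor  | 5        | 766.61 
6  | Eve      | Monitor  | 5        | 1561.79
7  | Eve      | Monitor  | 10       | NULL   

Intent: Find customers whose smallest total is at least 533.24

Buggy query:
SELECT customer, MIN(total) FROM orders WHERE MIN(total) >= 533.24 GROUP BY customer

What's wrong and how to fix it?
Bug: MIN() in WHERE is a misuse of aggregate

Fix: Use HAVING for the per-group MIN condition

Corrected query:
SELECT customer, MIN(total) FROM orders GROUP BY customer HAVING MIN(total) >= 533.24

Result:
customer | MIN(total)
---------+-----------
Carol    | 1011.29   
Frank    | 1967.82   
Hank     | 766.61    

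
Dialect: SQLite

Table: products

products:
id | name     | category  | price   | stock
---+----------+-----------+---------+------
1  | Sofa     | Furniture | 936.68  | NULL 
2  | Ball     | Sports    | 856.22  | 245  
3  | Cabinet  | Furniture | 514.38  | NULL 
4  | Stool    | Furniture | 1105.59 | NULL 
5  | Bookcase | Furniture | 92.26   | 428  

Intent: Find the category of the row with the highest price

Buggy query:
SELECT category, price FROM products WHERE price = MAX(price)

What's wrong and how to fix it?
Bug: MAX(price) is an aggregate and cannot be used directly in WHERE

Fix: Wrap MAX in a scalar subquery so WHERE compares against a single value

Corrected query:
SELECT category, price FROM products WHERE price = (SELECT MAX(price) FROM products)

Result:
category  | price  
----------+--------
Furniture | 1105.59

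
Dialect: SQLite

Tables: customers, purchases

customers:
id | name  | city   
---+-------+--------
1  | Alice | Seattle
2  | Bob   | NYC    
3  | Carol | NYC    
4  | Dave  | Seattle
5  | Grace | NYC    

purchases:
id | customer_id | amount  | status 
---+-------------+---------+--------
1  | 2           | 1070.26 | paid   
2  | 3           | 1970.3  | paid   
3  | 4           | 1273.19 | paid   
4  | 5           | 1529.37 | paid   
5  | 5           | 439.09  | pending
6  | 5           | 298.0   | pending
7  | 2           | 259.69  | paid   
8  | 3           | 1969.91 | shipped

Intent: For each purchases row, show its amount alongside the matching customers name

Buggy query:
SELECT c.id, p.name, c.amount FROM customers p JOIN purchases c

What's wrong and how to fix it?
Bug: Missing join condition: each purchases row is matched to all customers rows instead of just its own

Fix: Specify the join condition linking the foreign key to the parent id

Corrected query:
SELECT c.id, p.name, c.amount FROM customers p JOIN purchases c ON c.customer_id = p.id

Result:
id | name  | amount 
---+-------+--------
1  | Bob   | 1070.26
2  | Carol | 1970.3 
3  | Dave  | 1273.19
4  | Grace | 1529.37
5  | Grace | 439.09 
6  | Grace | 298    
7  | Bob   | 259.69 
8  | Carol | 1969.91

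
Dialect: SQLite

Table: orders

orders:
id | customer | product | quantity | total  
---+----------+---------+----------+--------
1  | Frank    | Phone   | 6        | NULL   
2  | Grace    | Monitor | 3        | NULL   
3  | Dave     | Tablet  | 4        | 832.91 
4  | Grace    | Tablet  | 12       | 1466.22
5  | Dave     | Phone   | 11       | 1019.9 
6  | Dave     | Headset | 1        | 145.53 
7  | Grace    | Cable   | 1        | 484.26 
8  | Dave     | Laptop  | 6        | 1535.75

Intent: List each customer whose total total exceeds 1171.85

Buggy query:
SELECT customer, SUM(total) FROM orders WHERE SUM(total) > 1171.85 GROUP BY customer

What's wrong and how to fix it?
Bug: Aggregate functions cannot appear in a WHERE clause

Fix: Use HAVING (which filters groups after aggregation) instead of WHERE

Corrected query:
SELECT customer, SUM(total) FROM orders GROUP BY customer HAVING SUM(total) > 1171.85

Result:
customer | SUM(total)
---------+-----------
Dave     | 3534.09   
Grace    | 1950.48   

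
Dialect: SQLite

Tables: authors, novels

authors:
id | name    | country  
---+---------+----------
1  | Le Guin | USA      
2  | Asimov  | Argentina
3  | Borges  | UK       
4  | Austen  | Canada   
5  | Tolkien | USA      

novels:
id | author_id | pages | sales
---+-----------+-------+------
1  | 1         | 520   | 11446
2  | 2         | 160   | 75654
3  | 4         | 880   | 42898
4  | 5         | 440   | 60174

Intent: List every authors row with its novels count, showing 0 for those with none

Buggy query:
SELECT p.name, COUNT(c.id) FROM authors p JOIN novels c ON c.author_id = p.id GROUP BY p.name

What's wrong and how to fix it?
Bug: INNER JOIN drops authors rows that have no matching novels rows

Fix: Switch to LEFT JOIN to retain unmatched parent rows

Corrected query:
SELECT p.name, COUNT(c.id) FROM authors p LEFT JOIN novels c ON c.author_id = p.id GROUP BY p.name

Result:
name    | COUNT(c.id)
--------+------------
Asimov  | 1          
Austen  | 1          
Borges  | 0          
Le Guin | 1          
Tolkien | 1          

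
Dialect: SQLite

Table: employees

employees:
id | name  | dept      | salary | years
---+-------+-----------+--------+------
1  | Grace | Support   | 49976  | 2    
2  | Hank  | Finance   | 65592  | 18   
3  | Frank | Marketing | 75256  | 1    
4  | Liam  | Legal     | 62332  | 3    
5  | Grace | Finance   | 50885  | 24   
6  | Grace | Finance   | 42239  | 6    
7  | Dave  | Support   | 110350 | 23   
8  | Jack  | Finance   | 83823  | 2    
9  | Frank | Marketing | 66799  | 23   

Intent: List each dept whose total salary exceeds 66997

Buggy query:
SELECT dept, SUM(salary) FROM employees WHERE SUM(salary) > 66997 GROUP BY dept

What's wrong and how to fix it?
Bug: SUM(salary) is an aggregate, but WHERE filters rows before aggregation

Fix: Use HAVING (which filters groups after aggregation) instead of WHERE

Corrected query:
SELECT dept, SUM(salary) FROM employees GROUP BY dept HAVING SUM(salary) > 66997

Result:
dept      | SUM(salary)
----------+------------
Finance   | 242539     
Marketing | 142055     
Support   | 160326     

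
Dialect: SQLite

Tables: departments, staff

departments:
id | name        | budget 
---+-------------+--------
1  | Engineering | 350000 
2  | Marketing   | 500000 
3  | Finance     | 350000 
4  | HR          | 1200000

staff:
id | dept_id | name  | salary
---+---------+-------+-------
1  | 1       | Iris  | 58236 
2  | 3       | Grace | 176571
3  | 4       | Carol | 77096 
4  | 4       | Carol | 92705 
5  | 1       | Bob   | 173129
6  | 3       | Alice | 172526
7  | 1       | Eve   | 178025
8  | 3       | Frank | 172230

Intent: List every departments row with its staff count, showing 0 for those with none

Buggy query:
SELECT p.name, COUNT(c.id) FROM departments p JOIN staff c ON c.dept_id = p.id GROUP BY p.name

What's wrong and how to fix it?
Bug: INNER JOIN drops departments rows that have no matching staff rows

Fix: Switch to LEFT JOIN to retain unmatched parent rows

Corrected query:
SELECT p.name, COUNT(c.id) FROM departments p LEFT JOIN staff c ON c.dept_id = p.id GROUP BY p.name

Result:
name        | COUNT(c.id)
------------+------------
Engineering | 3          
Finance     | 3          
HR          | 2          
Marketing   | 0          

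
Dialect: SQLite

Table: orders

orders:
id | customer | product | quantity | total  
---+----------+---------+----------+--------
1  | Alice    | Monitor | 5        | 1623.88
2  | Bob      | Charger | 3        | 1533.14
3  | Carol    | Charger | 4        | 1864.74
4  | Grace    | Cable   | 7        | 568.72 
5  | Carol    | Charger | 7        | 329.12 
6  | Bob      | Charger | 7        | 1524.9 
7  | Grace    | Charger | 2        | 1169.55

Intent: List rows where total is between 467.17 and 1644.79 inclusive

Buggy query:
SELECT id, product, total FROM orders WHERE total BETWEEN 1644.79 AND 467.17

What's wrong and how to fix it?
Bug: BETWEEN expects the lower bound first; with 1644.79 AND 467.17 the range is empty

Fix: Write BETWEEN 467.17 AND 1644.79

Corrected query:
SELECT id, product, total FROM orders WHERE total BETWEEN 467.17 AND 1644.79

Result:
id | product | total  
---+---------+--------
1  | Monitor | 1623.88
2  | Charger | 1533.14
4  | Cable   | 568.72 
6  | Charger | 1524.9 
7  | Charger | 1169.55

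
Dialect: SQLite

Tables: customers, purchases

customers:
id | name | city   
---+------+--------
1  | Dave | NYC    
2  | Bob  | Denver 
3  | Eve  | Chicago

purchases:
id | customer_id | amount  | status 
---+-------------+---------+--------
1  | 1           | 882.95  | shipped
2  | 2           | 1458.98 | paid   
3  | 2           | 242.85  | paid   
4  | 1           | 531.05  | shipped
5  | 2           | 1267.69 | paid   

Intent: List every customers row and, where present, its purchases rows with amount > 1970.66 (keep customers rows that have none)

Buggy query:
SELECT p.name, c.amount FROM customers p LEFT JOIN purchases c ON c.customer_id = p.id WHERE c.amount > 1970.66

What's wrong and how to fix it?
Bug: A WHERE condition on the right-hand table after LEFT JOIN drops unmatched parents

Fix: Move the right-table condition into the ON clause so unmatched parents are kept

Corrected query:
SELECT p.name, c.amount FROM customers p LEFT JOIN purchases c ON c.customer_id = p.id AND c.amount > 1970.66

Result:
name | amount
-----+-------
Dave | NULL  
Bob  | NULL  
Eve  | NULL  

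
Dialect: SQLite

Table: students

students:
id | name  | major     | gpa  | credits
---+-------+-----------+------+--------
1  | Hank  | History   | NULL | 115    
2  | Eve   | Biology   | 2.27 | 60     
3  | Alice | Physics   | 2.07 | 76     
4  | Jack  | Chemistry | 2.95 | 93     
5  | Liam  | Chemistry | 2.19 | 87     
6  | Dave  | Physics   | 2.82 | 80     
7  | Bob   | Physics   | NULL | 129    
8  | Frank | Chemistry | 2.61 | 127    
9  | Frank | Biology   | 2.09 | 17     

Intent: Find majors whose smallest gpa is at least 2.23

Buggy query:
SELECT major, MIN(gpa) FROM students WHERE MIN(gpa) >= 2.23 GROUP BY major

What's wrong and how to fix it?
Bug: Aggregates like MIN are computed per group after WHERE runs

Fix: Replace WHERE with HAVING after the GROUP BY

Corrected query:
SELECT major, MIN(gpa) FROM students GROUP BY major HAVING MIN(gpa) >= 2.23

Result:
(no rows)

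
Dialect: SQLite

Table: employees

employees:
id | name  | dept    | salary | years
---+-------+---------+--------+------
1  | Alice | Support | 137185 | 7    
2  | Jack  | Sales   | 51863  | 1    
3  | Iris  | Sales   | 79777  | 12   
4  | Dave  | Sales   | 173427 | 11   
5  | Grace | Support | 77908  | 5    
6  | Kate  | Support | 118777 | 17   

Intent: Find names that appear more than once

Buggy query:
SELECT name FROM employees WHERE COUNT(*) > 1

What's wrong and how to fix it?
Bug: COUNT(*) is an aggregate and cannot be used in WHERE

Fix: GROUP BY name, then filter groups with HAVING COUNT(*) > 1

Corrected query:
SELECT name FROM employees GROUP BY name HAVING COUNT(*) > 1

Result:
(no rows)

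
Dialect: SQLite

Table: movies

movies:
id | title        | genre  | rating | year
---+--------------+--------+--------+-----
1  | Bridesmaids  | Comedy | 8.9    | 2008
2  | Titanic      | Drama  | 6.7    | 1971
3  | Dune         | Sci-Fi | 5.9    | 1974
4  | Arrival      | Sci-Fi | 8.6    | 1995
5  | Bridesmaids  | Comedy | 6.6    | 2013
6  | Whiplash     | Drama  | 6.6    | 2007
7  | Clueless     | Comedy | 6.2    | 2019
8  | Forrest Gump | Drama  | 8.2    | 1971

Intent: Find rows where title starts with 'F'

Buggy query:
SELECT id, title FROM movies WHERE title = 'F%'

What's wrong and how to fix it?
Bug: '=' compares the literal string including the % character; pattern matching needs LIKE

Fix: Replace '=' with LIKE so 'F%' is treated as a pattern

Corrected query:
SELECT id, title FROM movies WHERE title LIKE 'F%'

Result:
id | title       
---+-------------
8  | Forrest Gump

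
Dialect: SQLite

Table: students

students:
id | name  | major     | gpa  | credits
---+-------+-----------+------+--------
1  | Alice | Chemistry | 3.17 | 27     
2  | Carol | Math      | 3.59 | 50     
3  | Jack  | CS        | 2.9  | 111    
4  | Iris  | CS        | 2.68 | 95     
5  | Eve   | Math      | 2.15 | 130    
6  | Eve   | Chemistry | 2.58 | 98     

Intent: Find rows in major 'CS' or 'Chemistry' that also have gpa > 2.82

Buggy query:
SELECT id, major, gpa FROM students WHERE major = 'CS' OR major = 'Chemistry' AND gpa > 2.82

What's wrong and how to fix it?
Bug: Without parentheses, AND is evaluated before OR, so the gpa filter only applies to the 'Chemistry' branch

Fix: Add parentheses around the OR so the AND applies to both alternatives

Corrected query:
SELECT id, major, gpa FROM students WHERE (major = 'CS' OR major = 'Chemistry') AND gpa > 2.82

Result:
id | major     | gpa 
---+-----------+-----
1  | Chemistry | 3.17
3  | CS        | 2.9 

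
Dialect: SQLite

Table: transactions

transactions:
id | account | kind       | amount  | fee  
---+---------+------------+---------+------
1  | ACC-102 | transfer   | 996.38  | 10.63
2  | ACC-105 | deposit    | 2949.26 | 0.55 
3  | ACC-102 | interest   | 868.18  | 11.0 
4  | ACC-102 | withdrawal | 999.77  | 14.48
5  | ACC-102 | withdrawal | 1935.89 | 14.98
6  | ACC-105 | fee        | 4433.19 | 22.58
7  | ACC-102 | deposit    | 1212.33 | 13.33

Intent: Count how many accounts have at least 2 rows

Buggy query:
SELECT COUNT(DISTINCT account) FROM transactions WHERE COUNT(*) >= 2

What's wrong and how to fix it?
Bug: COUNT(*) cannot appear in WHERE; the per-group count doesn't exist yet

Fix: Group first with HAVING COUNT(*) >= 2, then COUNT the resulting groups

Corrected query:
SELECT COUNT(*) FROM (SELECT account FROM transactions GROUP BY account HAVING COUNT(*) >= 2)

Result:
COUNT(*)
--------
2       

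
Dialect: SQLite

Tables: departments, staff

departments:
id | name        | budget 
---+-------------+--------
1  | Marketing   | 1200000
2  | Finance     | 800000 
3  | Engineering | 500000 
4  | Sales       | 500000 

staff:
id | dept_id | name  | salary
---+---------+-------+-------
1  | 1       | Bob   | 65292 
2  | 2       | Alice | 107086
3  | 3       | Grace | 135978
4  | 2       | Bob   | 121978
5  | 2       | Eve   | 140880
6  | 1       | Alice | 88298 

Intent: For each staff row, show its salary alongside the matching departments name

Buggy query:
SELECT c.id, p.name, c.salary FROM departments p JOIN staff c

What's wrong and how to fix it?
Bug: JOIN with no ON clause produces a cartesian product; every staff row pairs with every departments row

Fix: Specify the join condition linking the foreign key to the parent id

Corrected query:
SELECT c.id, p.name, c.salary FROM departments p JOIN staff c ON c.dept_id = p.id

Result:
id | name        | salary
---+-------------+-------
1  | Marketing   | 65292 
2  | Finance     | 107086
3  | Engineering | 135978
4  | Finance     | 121978
5  | Finance     | 140880
6  | Marketing   | 88298 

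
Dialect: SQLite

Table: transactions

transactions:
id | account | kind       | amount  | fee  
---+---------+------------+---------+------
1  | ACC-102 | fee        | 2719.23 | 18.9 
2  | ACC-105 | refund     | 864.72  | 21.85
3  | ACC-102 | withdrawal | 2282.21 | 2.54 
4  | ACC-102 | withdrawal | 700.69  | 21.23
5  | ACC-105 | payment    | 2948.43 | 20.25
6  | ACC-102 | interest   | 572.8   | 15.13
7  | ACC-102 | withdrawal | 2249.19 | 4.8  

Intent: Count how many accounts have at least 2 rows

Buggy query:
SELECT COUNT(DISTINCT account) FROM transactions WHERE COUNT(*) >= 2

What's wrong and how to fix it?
Bug: COUNT(*) cannot appear in WHERE; the per-group count doesn't exist yet

Fix: Use a subquery that GROUPs and filters with HAVING, then count its rows

Corrected query:
SELECT COUNT(*) FROM (SELECT account FROM transactions GROUP BY account HAVING COUNT(*) >= 2)

Result:
COUNT(*)
--------
2       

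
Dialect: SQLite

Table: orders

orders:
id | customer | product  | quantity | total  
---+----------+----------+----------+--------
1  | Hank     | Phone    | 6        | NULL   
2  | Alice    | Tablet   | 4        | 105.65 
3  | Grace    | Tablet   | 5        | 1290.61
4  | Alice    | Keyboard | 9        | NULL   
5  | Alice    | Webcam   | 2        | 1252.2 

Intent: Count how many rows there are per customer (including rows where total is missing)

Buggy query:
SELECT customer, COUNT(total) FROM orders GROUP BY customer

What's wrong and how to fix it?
Bug: COUNT(column) counts non-NULL values only; rows with NULL total aren't counted

Fix: Use COUNT(*) to count all rows regardless of NULL

Corrected query:
SELECT customer, COUNT(*) FROM orders GROUP BY customer

Result:
customer | COUNT(*)
---------+---------
Alice    | 3       
Grace    | 1       
Hank     | 1       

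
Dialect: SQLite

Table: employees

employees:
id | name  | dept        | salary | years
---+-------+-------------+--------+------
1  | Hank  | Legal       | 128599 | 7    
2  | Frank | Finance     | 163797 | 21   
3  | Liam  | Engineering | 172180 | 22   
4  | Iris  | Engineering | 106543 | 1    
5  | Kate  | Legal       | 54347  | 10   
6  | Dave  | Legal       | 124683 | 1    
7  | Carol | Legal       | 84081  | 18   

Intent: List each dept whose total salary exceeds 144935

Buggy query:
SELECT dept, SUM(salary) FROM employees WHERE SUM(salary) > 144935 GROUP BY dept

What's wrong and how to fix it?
Bug: WHERE runs before GROUP BY, so aggregates aren't available there

Fix: Use HAVING (which filters groups after aggregation) instead of WHERE

Corrected query:
SELECT dept, SUM(salary) FROM employees GROUP BY dept HAVING SUM(salary) > 144935

Result:
dept        | SUM(salary)
------------+------------
Engineering | 278723     
Finance     | 163797     
Legal       | 391710     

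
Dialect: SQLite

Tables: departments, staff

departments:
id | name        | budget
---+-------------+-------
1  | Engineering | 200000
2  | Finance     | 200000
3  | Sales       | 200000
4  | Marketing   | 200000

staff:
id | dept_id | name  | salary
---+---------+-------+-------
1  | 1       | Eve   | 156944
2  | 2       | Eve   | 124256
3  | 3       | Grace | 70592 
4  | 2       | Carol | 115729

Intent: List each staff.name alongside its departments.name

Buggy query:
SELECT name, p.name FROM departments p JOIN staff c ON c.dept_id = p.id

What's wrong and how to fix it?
Bug: 'name' exists in both joined tables, so the database can't tell which one is meant

Fix: Qualify the column with its table alias (c.name)

Corrected query:
SELECT c.name, p.name FROM departments p JOIN staff c ON c.dept_id = p.id

Result:
name  | name       
------+------------
Eve   | Engineering
Eve   | Finance    
Grace | Sales      
Carol | Finance    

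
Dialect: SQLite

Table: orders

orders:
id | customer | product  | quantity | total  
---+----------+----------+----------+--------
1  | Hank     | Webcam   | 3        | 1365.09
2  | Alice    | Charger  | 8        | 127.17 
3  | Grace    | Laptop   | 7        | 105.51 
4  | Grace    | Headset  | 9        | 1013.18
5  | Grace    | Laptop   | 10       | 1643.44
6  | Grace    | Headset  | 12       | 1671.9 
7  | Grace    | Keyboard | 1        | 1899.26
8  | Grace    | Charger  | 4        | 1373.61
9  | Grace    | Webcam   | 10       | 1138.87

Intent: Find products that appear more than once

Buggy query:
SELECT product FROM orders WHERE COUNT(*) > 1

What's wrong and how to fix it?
Bug: WHERE can't reference COUNT(*); aggregates are computed after WHERE

Fix: Group first, then use HAVING for the count condition

Corrected query:
SELECT product FROM orders GROUP BY product HAVING COUNT(*) > 1

Result:
product
-------
Charger
Headset
Laptop 
Webcam 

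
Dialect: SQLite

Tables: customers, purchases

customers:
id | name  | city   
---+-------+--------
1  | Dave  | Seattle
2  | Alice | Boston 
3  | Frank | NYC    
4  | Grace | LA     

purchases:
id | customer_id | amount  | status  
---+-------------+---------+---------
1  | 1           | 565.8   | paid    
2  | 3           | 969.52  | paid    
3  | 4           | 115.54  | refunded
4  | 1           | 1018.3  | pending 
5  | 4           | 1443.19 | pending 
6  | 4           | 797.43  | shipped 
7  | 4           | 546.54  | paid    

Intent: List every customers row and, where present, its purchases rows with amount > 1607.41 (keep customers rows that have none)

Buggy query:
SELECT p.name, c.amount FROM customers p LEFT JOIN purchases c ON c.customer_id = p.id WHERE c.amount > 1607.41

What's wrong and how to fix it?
Bug: Filtering c.amount in WHERE discards the NULL rows produced by LEFT JOIN, turning it into an inner join

Fix: Put 'c.amount > 1607.41' in the JOIN's ON clause instead of WHERE

Corrected query:
SELECT p.name, c.amount FROM customers p LEFT JOIN purchases c ON c.customer_id = p.id AND c.amount > 1607.41

Result:
name  | amount
------+-------
Dave  | NULL  
Alice | NULL  
Frank | NULL  
Grace | NULL  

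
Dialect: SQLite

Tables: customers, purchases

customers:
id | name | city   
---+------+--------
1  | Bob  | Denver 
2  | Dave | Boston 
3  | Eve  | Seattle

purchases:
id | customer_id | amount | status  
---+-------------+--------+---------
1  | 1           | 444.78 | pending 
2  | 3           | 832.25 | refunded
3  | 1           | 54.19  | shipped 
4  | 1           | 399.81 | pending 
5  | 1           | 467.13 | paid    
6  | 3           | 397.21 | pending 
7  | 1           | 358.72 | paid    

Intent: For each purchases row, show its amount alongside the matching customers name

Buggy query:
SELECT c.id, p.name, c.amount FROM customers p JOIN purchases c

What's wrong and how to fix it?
Bug: Missing join condition: each purchases row is matched to all customers rows instead of just its own

Fix: Specify the join condition linking the foreign key to the parent id

Corrected query:
SELECT c.id, p.name, c.amount FROM customers p JOIN purchases c ON c.customer_id = p.id

Result:
id | name | amount
---+------+-------
1  | Bob  | 444.78
2  | Eve  | 832.25
3  | Bob  | 54.19 
4  | Bob  | 399.81
5  | Bob  | 467.13
6  | Eve  | 397.21
7  | Bob  | 358.72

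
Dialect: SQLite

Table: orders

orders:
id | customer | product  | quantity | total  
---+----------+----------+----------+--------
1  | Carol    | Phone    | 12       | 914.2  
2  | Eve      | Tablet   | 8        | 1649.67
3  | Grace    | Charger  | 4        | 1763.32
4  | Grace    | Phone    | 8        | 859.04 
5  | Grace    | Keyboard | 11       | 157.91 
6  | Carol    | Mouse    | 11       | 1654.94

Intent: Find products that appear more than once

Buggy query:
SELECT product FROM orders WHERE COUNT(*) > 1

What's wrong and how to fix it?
Bug: WHERE can't reference COUNT(*); aggregates are computed after WHERE

Fix: GROUP BY product, then filter groups with HAVING COUNT(*) > 1

Corrected query:
SELECT product FROM orders GROUP BY product HAVING COUNT(*) > 1

Result:
product
-------
Phone  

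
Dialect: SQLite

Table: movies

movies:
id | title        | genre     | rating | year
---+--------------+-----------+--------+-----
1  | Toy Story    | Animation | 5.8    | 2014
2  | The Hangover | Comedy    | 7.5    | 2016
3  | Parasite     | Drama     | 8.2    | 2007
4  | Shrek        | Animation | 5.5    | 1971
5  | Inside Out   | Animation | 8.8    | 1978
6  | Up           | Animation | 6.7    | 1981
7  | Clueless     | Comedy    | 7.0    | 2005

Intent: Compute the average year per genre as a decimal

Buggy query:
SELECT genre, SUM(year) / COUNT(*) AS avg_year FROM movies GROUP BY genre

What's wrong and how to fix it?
Bug: SUM(year) and COUNT(*) are both integers; the division truncates the fractional part

Fix: Multiply by 1.0 (or CAST to REAL) to force floating-point division

Corrected query:
SELECT genre, SUM(year) * 1.0 / COUNT(*) AS avg_year FROM movies GROUP BY genre

Result:
genre     | avg_year
----------+---------
Animation | 1986    
Comedy    | 2010.5  
Drama     | 2007    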